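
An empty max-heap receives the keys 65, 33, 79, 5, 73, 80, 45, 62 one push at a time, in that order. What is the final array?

[80, 73, 79, 62, 33, 65, 45, 5]

Insert 65:
  append 65 at index 0 → [65] (no swap needed)
Insert 33:
  append 33 at index 1 → [65, 33] (no swap needed)
Insert 79:
  append 79 at index 2 → [65, 33, 79]
  79 > parent 65 at index 0, swap → [79, 33, 65]
Insert 5:
  append 5 at index 3 → [79, 33, 65, 5] (no swap needed)
Insert 73:
  append 73 at index 4 → [79, 33, 65, 5, 73]
  73 > parent 33 at index 1, swap → [79, 73, 65, 5, 33]
Insert 80:
  append 80 at index 5 → [79, 73, 65, 5, 33, 80]
  80 > parent 65 at index 2, swap → [79, 73, 80, 5, 33, 65]
  80 > parent 79 at index 0, swap → [80, 73, 79, 5, 33, 65]
Insert 45:
  append 45 at index 6 → [80, 73, 79, 5, 33, 65, 45] (no swap needed)
Insert 62:
  append 62 at index 7 → [80, 73, 79, 5, 33, 65, 45, 62]
  62 > parent 5 at index 3, swap → [80, 73, 79, 62, 33, 65, 45, 5]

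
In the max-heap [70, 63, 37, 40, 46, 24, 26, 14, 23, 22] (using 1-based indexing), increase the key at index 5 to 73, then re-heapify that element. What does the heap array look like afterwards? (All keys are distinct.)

set index 5 from 46 to 73 → [70, 63, 37, 40, 73, 24, 26, 14, 23, 22]
73 > parent 63 at index 2, swap → [70, 73, 37, 40, 63, 24, 26, 14, 23, 22]
73 > parent 70 at index 1, swap → [73, 70, 37, 40, 63, 24, 26, 14, 23, 22]

[73, 70, 37, 40, 63, 24, 26, 14, 23, 22]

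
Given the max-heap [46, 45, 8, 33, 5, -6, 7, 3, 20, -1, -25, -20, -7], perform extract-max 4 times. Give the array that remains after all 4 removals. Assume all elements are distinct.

[8, 5, 7, 3, -1, -6, -25, -20, -7]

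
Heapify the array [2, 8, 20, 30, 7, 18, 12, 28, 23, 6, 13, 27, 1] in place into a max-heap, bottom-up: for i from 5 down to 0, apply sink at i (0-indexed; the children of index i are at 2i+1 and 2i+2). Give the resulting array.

sift down from index 5:
  18 vs larger child 27 at index 11, swap → [2, 8, 20, 30, 7, 27, 12, 28, 23, 6, 13, 18, 1]
sift down from index 4:
  7 vs larger child 13 at index 10, swap → [2, 8, 20, 30, 13, 27, 12, 28, 23, 6, 7, 18, 1]
sift down from index 3: already satisfies heap property
sift down from index 2:
  20 vs larger child 27 at index 5, swap → [2, 8, 27, 30, 13, 20, 12, 28, 23, 6, 7, 18, 1]
sift down from index 1:
  8 vs larger child 30 at index 3, swap → [2, 30, 27, 8, 13, 20, 12, 28, 23, 6, 7, 18, 1]
  8 vs larger child 28 at index 7, swap → [2, 30, 27, 28, 13, 20, 12, 8, 23, 6, 7, 18, 1]
sift down from index 0:
  2 vs larger child 30 at index 1, swap → [30, 2, 27, 28, 13, 20, 12, 8, 23, 6, 7, 18, 1]
  2 vs larger child 28 at index 3, swap → [30, 28, 27, 2, 13, 20, 12, 8, 23, 6, 7, 18, 1]
  2 vs larger child 23 at index 8, swap → [30, 28, 27, 23, 13, 20, 12, 8, 2, 6, 7, 18, 1]

[30, 28, 27, 23, 13, 20, 12, 8, 2, 6, 7, 18, 1]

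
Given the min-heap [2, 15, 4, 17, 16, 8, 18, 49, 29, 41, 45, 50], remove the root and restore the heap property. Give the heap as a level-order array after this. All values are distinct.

remove root 2; move last element 50 to root → [50, 15, 4, 17, 16, 8, 18, 49, 29, 41, 45]
50 vs smaller child 4 at index 2, swap → [4, 15, 50, 17, 16, 8, 18, 49, 29, 41, 45]
50 vs smaller child 8 at index 5, swap → [4, 15, 8, 17, 16, 50, 18, 49, 29, 41, 45]

[4, 15, 8, 17, 16, 50, 18, 49, 29, 41, 45]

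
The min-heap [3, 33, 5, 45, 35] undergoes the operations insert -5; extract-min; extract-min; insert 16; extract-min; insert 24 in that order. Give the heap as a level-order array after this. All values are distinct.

[16, 24, 35, 45, 33]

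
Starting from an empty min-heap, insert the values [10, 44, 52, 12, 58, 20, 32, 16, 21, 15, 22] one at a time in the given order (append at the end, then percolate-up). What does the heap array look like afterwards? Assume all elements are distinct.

Insert 10:
  append 10 at index 0 → [10] (no swap needed)
Insert 44:
  append 44 at index 1 → [10, 44] (no swap needed)
Insert 52:
  append 52 at index 2 → [10, 44, 52] (no swap needed)
Insert 12:
  append 12 at index 3 → [10, 44, 52, 12]
  12 < parent 44 at index 1, swap → [10, 12, 52, 44]
Insert 58:
  append 58 at index 4 → [10, 12, 52, 44, 58] (no swap needed)
Insert 20:
  append 20 at index 5 → [10, 12, 52, 44, 58, 20]
  20 < parent 52 at index 2, swap → [10, 12, 20, 44, 58, 52]
Insert 32:
  append 32 at index 6 → [10, 12, 20, 44, 58, 52, 32] (no swap needed)
Insert 16:
  append 16 at index 7 → [10, 12, 20, 44, 58, 52, 32, 16]
  16 < parent 44 at index 3, swap → [10, 12, 20, 16, 58, 52, 32, 44]
Insert 21:
  append 21 at index 8 → [10, 12, 20, 16, 58, 52, 32, 44, 21] (no swap needed)
Insert 15:
  append 15 at index 9 → [10, 12, 20, 16, 58, 52, 32, 44, 21, 15]
  15 < parent 58 at index 4, swap → [10, 12, 20, 16, 15, 52, 32, 44, 21, 58]
Insert 22:
  append 22 at index 10 → [10, 12, 20, 16, 15, 52, 32, 44, 21, 58, 22] (no swap needed)

[10, 12, 20, 16, 15, 52, 32, 44, 21, 58, 22]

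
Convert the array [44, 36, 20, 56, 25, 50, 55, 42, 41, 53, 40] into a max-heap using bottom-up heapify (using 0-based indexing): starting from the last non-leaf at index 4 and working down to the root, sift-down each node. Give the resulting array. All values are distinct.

sift down from index 4:
  25 vs larger child 53 at index 9, swap → [44, 36, 20, 56, 53, 50, 55, 42, 41, 25, 40]
sift down from index 3: already satisfies heap property
sift down from index 2:
  20 vs larger child 55 at index 6, swap → [44, 36, 55, 56, 53, 50, 20, 42, 41, 25, 40]
sift down from index 1:
  36 vs larger child 56 at index 3, swap → [44, 56, 55, 36, 53, 50, 20, 42, 41, 25, 40]
  36 vs larger child 42 at index 7, swap → [44, 56, 55, 42, 53, 50, 20, 36, 41, 25, 40]
sift down from index 0:
  44 vs larger child 56 at index 1, swap → [56, 44, 55, 42, 53, 50, 20, 36, 41, 25, 40]
  44 vs larger child 53 at index 4, swap → [56, 53, 55, 42, 44, 50, 20, 36, 41, 25, 40]

[56, 53, 55, 42, 44, 50, 20, 36, 41, 25, 40]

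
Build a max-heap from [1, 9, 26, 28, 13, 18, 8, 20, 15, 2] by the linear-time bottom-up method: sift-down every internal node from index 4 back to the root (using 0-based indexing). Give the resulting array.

sift down from index 4: already satisfies heap property
sift down from index 3: already satisfies heap property
sift down from index 2: already satisfies heap property
sift down from index 1:
  9 vs larger child 28 at index 3, swap → [1, 28, 26, 9, 13, 18, 8, 20, 15, 2]
  9 vs larger child 20 at index 7, swap → [1, 28, 26, 20, 13, 18, 8, 9, 15, 2]
sift down from index 0:
  1 vs larger child 28 at index 1, swap → [28, 1, 26, 20, 13, 18, 8, 9, 15, 2]
  1 vs larger child 20 at index 3, swap → [28, 20, 26, 1, 13, 18, 8, 9, 15, 2]
  1 vs larger child 15 at index 8, swap → [28, 20, 26, 15, 13, 18, 8, 9, 1, 2]

[28, 20, 26, 15, 13, 18, 8, 9, 1, 2]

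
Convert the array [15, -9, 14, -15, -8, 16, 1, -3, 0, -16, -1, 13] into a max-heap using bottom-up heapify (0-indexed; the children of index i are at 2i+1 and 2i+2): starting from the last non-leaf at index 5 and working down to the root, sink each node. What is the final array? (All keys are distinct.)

sift down from index 5: already satisfies heap property
sift down from index 4:
  -8 vs larger child -1 at index 10, swap → [15, -9, 14, -15, -1, 16, 1, -3, 0, -16, -8, 13]
sift down from index 3:
  -15 vs larger child 0 at index 8, swap → [15, -9, 14, 0, -1, 16, 1, -3, -15, -16, -8, 13]
sift down from index 2:
  14 vs larger child 16 at index 5, swap → [15, -9, 16, 0, -1, 14, 1, -3, -15, -16, -8, 13]
sift down from index 1:
  -9 vs larger child 0 at index 3, swap → [15, 0, 16, -9, -1, 14, 1, -3, -15, -16, -8, 13]
  -9 vs larger child -3 at index 7, swap → [15, 0, 16, -3, -1, 14, 1, -9, -15, -16, -8, 13]
sift down from index 0:
  15 vs larger child 16 at index 2, swap → [16, 0, 15, -3, -1, 14, 1, -9, -15, -16, -8, 13]

[16, 0, 15, -3, -1, 14, 1, -9, -15, -16, -8, 13]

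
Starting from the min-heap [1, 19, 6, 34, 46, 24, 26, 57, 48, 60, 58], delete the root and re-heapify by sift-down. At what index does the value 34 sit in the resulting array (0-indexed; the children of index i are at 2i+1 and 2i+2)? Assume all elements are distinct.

3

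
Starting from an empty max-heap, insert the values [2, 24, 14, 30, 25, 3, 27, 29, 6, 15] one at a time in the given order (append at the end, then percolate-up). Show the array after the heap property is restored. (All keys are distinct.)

[30, 29, 27, 25, 24, 3, 14, 2, 6, 15]

Insert 2:
  append 2 at index 0 → [2] (no swap needed)
Insert 24:
  append 24 at index 1 → [2, 24]
  24 > parent 2 at index 0, swap → [24, 2]
Insert 14:
  append 14 at index 2 → [24, 2, 14] (no swap needed)
Insert 30:
  append 30 at index 3 → [24, 2, 14, 30]
  30 > parent 2 at index 1, swap → [24, 30, 14, 2]
  30 > parent 24 at index 0, swap → [30, 24, 14, 2]
Insert 25:
  append 25 at index 4 → [30, 24, 14, 2, 25]
  25 > parent 24 at index 1, swap → [30, 25, 14, 2, 24]
Insert 3:
  append 3 at index 5 → [30, 25, 14, 2, 24, 3] (no swap needed)
Insert 27:
  append 27 at index 6 → [30, 25, 14, 2, 24, 3, 27]
  27 > parent 14 at index 2, swap → [30, 25, 27, 2, 24, 3, 14]
Insert 29:
  append 29 at index 7 → [30, 25, 27, 2, 24, 3, 14, 29]
  29 > parent 2 at index 3, swap → [30, 25, 27, 29, 24, 3, 14, 2]
  29 > parent 25 at index 1, swap → [30, 29, 27, 25, 24, 3, 14, 2]
Insert 6:
  append 6 at index 8 → [30, 29, 27, 25, 24, 3, 14, 2, 6] (no swap needed)
Insert 15:
  append 15 at index 9 → [30, 29, 27, 25, 24, 3, 14, 2, 6, 15] (no swap needed)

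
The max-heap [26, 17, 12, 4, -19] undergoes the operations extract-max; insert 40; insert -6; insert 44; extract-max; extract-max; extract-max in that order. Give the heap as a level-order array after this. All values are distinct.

[12, 4, -6, -19]

extract-max → returns 26:
  remove root 26; move last element -19 to root → [-19, 17, 12, 4]
  -19 vs larger child 17 at index 1, swap → [17, -19, 12, 4]
  -19 vs only child 4 at index 3, swap → [17, 4, 12, -19]
insert 40:
  append 40 at index 4 → [17, 4, 12, -19, 40]
  40 > parent 4 at index 1, swap → [17, 40, 12, -19, 4]
  40 > parent 17 at index 0, swap → [40, 17, 12, -19, 4]
insert -6:
  append -6 at index 5 → [40, 17, 12, -19, 4, -6] (no swap needed)
insert 44:
  append 44 at index 6 → [40, 17, 12, -19, 4, -6, 44]
  44 > parent 12 at index 2, swap → [40, 17, 44, -19, 4, -6, 12]
  44 > parent 40 at index 0, swap → [44, 17, 40, -19, 4, -6, 12]
extract-max → returns 44:
  remove root 44; move last element 12 to root → [12, 17, 40, -19, 4, -6]
  12 vs larger child 40 at index 2, swap → [40, 17, 12, -19, 4, -6]
extract-max → returns 40:
  remove root 40; move last element -6 to root → [-6, 17, 12, -19, 4]
  -6 vs larger child 17 at index 1, swap → [17, -6, 12, -19, 4]
  -6 vs larger child 4 at index 4, swap → [17, 4, 12, -19, -6]
extract-max → returns 17:
  remove root 17; move last element -6 to root → [-6, 4, 12, -19]
  -6 vs larger child 12 at index 2, swap → [12, 4, -6, -19]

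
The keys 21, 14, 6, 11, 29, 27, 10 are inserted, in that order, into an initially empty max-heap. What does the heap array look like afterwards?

[29, 21, 27, 11, 14, 6, 10]

Insert 21:
  append 21 at index 0 → [21] (no swap needed)
Insert 14:
  append 14 at index 1 → [21, 14] (no swap needed)
Insert 6:
  append 6 at index 2 → [21, 14, 6] (no swap needed)
Insert 11:
  append 11 at index 3 → [21, 14, 6, 11] (no swap needed)
Insert 29:
  append 29 at index 4 → [21, 14, 6, 11, 29]
  29 > parent 14 at index 1, swap → [21, 29, 6, 11, 14]
  29 > parent 21 at index 0, swap → [29, 21, 6, 11, 14]
Insert 27:
  append 27 at index 5 → [29, 21, 6, 11, 14, 27]
  27 > parent 6 at index 2, swap → [29, 21, 27, 11, 14, 6]
Insert 10:
  append 10 at index 6 → [29, 21, 27, 11, 14, 6, 10] (no swap needed)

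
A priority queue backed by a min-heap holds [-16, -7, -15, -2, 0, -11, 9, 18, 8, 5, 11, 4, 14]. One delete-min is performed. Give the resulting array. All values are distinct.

[-15, -7, -11, -2, 0, 4, 9, 18, 8, 5, 11, 14]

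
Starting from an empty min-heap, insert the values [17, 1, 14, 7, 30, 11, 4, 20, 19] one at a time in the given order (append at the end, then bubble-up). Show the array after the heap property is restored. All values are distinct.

[1, 7, 4, 17, 30, 14, 11, 20, 19]

Insert 17:
  append 17 at index 0 → [17] (no swap needed)
Insert 1:
  append 1 at index 1 → [17, 1]
  1 < parent 17 at index 0, swap → [1, 17]
Insert 14:
  append 14 at index 2 → [1, 17, 14] (no swap needed)
Insert 7:
  append 7 at index 3 → [1, 17, 14, 7]
  7 < parent 17 at index 1, swap → [1, 7, 14, 17]
Insert 30:
  append 30 at index 4 → [1, 7, 14, 17, 30] (no swap needed)
Insert 11:
  append 11 at index 5 → [1, 7, 14, 17, 30, 11]
  11 < parent 14 at index 2, swap → [1, 7, 11, 17, 30, 14]
Insert 4:
  append 4 at index 6 → [1, 7, 11, 17, 30, 14, 4]
  4 < parent 11 at index 2, swap → [1, 7, 4, 17, 30, 14, 11]
Insert 20:
  append 20 at index 7 → [1, 7, 4, 17, 30, 14, 11, 20] (no swap needed)
Insert 19:
  append 19 at index 8 → [1, 7, 4, 17, 30, 14, 11, 20, 19] (no swap needed)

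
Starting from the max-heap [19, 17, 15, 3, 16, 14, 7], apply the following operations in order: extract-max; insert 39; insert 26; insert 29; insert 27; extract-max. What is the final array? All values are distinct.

[29, 27, 17, 26, 7, 14, 15, 3, 16]

extract-max → returns 19:
  remove root 19; move last element 7 to root → [7, 17, 15, 3, 16, 14]
  7 vs larger child 17 at index 1, swap → [17, 7, 15, 3, 16, 14]
  7 vs larger child 16 at index 4, swap → [17, 16, 15, 3, 7, 14]
insert 39:
  append 39 at index 6 → [17, 16, 15, 3, 7, 14, 39]
  39 > parent 15 at index 2, swap → [17, 16, 39, 3, 7, 14, 15]
  39 > parent 17 at index 0, swap → [39, 16, 17, 3, 7, 14, 15]
insert 26:
  append 26 at index 7 → [39, 16, 17, 3, 7, 14, 15, 26]
  26 > parent 3 at index 3, swap → [39, 16, 17, 26, 7, 14, 15, 3]
  26 > parent 16 at index 1, swap → [39, 26, 17, 16, 7, 14, 15, 3]
insert 29:
  append 29 at index 8 → [39, 26, 17, 16, 7, 14, 15, 3, 29]
  29 > parent 16 at index 3, swap → [39, 26, 17, 29, 7, 14, 15, 3, 16]
  29 > parent 26 at index 1, swap → [39, 29, 17, 26, 7, 14, 15, 3, 16]
insert 27:
  append 27 at index 9 → [39, 29, 17, 26, 7, 14, 15, 3, 16, 27]
  27 > parent 7 at index 4, swap → [39, 29, 17, 26, 27, 14, 15, 3, 16, 7]
extract-max → returns 39:
  remove root 39; move last element 7 to root → [7, 29, 17, 26, 27, 14, 15, 3, 16]
  7 vs larger child 29 at index 1, swap → [29, 7, 17, 26, 27, 14, 15, 3, 16]
  7 vs larger child 27 at index 4, swap → [29, 27, 17, 26, 7, 14, 15, 3, 16]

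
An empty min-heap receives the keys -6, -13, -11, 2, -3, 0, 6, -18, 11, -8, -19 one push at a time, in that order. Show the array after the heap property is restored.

[-19, -18, -11, -6, -13, 0, 6, 2, 11, -3, -8]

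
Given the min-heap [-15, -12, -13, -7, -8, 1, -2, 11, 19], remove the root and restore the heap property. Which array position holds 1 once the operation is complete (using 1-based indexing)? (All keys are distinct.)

remove root -15; move last element 19 to root → [19, -12, -13, -7, -8, 1, -2, 11]
19 vs smaller child -13 at index 3, swap → [-13, -12, 19, -7, -8, 1, -2, 11]
19 vs smaller child -2 at index 7, swap → [-13, -12, -2, -7, -8, 1, 19, 11]
resulting array: [-13, -12, -2, -7, -8, 1, 19, 11]

6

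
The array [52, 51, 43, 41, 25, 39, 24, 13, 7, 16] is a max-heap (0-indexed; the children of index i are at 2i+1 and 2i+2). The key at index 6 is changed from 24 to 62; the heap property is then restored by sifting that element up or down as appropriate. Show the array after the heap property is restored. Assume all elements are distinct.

set index 6 from 24 to 62 → [52, 51, 43, 41, 25, 39, 62, 13, 7, 16]
62 > parent 43 at index 2, swap → [52, 51, 62, 41, 25, 39, 43, 13, 7, 16]
62 > parent 52 at index 0, swap → [62, 51, 52, 41, 25, 39, 43, 13, 7, 16]

[62, 51, 52, 41, 25, 39, 43, 13, 7, 16]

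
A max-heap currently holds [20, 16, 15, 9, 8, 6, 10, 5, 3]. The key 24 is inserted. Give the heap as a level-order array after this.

append 24 at index 9 → [20, 16, 15, 9, 8, 6, 10, 5, 3, 24]
24 > parent 8 at index 4, swap → [20, 16, 15, 9, 24, 6, 10, 5, 3, 8]
24 > parent 16 at index 1, swap → [20, 24, 15, 9, 16, 6, 10, 5, 3, 8]
24 > parent 20 at index 0, swap → [24, 20, 15, 9, 16, 6, 10, 5, 3, 8]

[24, 20, 15, 9, 16, 6, 10, 5, 3, 8]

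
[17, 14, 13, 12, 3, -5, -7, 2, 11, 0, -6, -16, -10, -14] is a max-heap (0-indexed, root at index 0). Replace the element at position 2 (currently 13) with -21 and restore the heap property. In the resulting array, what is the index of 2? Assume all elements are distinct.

7

set index 2 from 13 to -21 → [17, 14, -21, 12, 3, -5, -7, 2, 11, 0, -6, -16, -10, -14]
-21 vs larger child -5 at index 5, swap → [17, 14, -5, 12, 3, -21, -7, 2, 11, 0, -6, -16, -10, -14]
-21 vs larger child -10 at index 12, swap → [17, 14, -5, 12, 3, -10, -7, 2, 11, 0, -6, -16, -21, -14]
resulting array: [17, 14, -5, 12, 3, -10, -7, 2, 11, 0, -6, -16, -21, -14]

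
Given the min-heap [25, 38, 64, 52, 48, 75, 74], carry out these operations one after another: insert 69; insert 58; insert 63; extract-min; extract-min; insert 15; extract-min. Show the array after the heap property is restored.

insert 69:
  append 69 at index 7 → [25, 38, 64, 52, 48, 75, 74, 69] (no swap needed)
insert 58:
  append 58 at index 8 → [25, 38, 64, 52, 48, 75, 74, 69, 58] (no swap needed)
insert 63:
  append 63 at index 9 → [25, 38, 64, 52, 48, 75, 74, 69, 58, 63] (no swap needed)
extract-min → returns 25:
  remove root 25; move last element 63 to root → [63, 38, 64, 52, 48, 75, 74, 69, 58]
  63 vs smaller child 38 at index 1, swap → [38, 63, 64, 52, 48, 75, 74, 69, 58]
  63 vs smaller child 48 at index 4, swap → [38, 48, 64, 52, 63, 75, 74, 69, 58]
extract-min → returns 38:
  remove root 38; move last element 58 to root → [58, 48, 64, 52, 63, 75, 74, 69]
  58 vs smaller child 48 at index 1, swap → [48, 58, 64, 52, 63, 75, 74, 69]
  58 vs smaller child 52 at index 3, swap → [48, 52, 64, 58, 63, 75, 74, 69]
insert 15:
  append 15 at index 8 → [48, 52, 64, 58, 63, 75, 74, 69, 15]
  15 < parent 58 at index 3, swap → [48, 52, 64, 15, 63, 75, 74, 69, 58]
  15 < parent 52 at index 1, swap → [48, 15, 64, 52, 63, 75, 74, 69, 58]
  15 < parent 48 at index 0, swap → [15, 48, 64, 52, 63, 75, 74, 69, 58]
extract-min → returns 15:
  remove root 15; move last element 58 to root → [58, 48, 64, 52, 63, 75, 74, 69]
  58 vs smaller child 48 at index 1, swap → [48, 58, 64, 52, 63, 75, 74, 69]
  58 vs smaller child 52 at index 3, swap → [48, 52, 64, 58, 63, 75, 74, 69]

[48, 52, 64, 58, 63, 75, 74, 69]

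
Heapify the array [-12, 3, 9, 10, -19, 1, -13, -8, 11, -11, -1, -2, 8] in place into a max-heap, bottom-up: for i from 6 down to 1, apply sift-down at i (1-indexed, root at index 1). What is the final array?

[11, 10, 9, 3, -1, 8, -13, -8, -12, -11, -19, -2, 1]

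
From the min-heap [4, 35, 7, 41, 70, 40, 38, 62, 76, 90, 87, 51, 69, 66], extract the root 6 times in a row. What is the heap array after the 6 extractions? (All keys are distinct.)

extract-min #1 returns 4:
  remove root 4; move last element 66 to root → [66, 35, 7, 41, 70, 40, 38, 62, 76, 90, 87, 51, 69]
  66 vs smaller child 7 at index 2, swap → [7, 35, 66, 41, 70, 40, 38, 62, 76, 90, 87, 51, 69]
  66 vs smaller child 38 at index 6, swap → [7, 35, 38, 41, 70, 40, 66, 62, 76, 90, 87, 51, 69]
extract-min #2 returns 7:
  remove root 7; move last element 69 to root → [69, 35, 38, 41, 70, 40, 66, 62, 76, 90, 87, 51]
  69 vs smaller child 35 at index 1, swap → [35, 69, 38, 41, 70, 40, 66, 62, 76, 90, 87, 51]
  69 vs smaller child 41 at index 3, swap → [35, 41, 38, 69, 70, 40, 66, 62, 76, 90, 87, 51]
  69 vs smaller child 62 at index 7, swap → [35, 41, 38, 62, 70, 40, 66, 69, 76, 90, 87, 51]
extract-min #3 returns 35:
  remove root 35; move last element 51 to root → [51, 41, 38, 62, 70, 40, 66, 69, 76, 90, 87]
  51 vs smaller child 38 at index 2, swap → [38, 41, 51, 62, 70, 40, 66, 69, 76, 90, 87]
  51 vs smaller child 40 at index 5, swap → [38, 41, 40, 62, 70, 51, 66, 69, 76, 90, 87]
extract-min #4 returns 38:
  remove root 38; move last element 87 to root → [87, 41, 40, 62, 70, 51, 66, 69, 76, 90]
  87 vs smaller child 40 at index 2, swap → [40, 41, 87, 62, 70, 51, 66, 69, 76, 90]
  87 vs smaller child 51 at index 5, swap → [40, 41, 51, 62, 70, 87, 66, 69, 76, 90]
extract-min #5 returns 40:
  remove root 40; move last element 90 to root → [90, 41, 51, 62, 70, 87, 66, 69, 76]
  90 vs smaller child 41 at index 1, swap → [41, 90, 51, 62, 70, 87, 66, 69, 76]
  90 vs smaller child 62 at index 3, swap → [41, 62, 51, 90, 70, 87, 66, 69, 76]
  90 vs smaller child 69 at index 7, swap → [41, 62, 51, 69, 70, 87, 66, 90, 76]
extract-min #6 returns 41:
  remove root 41; move last element 76 to root → [76, 62, 51, 69, 70, 87, 66, 90]
  76 vs smaller child 51 at index 2, swap → [51, 62, 76, 69, 70, 87, 66, 90]
  76 vs smaller child 66 at index 6, swap → [51, 62, 66, 69, 70, 87, 76, 90]

[51, 62, 66, 69, 70, 87, 76, 90]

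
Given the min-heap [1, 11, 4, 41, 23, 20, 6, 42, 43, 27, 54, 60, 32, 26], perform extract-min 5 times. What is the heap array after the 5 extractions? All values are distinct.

extract-min #1 returns 1:
  remove root 1; move last element 26 to root → [26, 11, 4, 41, 23, 20, 6, 42, 43, 27, 54, 60, 32]
  26 vs smaller child 4 at index 2, swap → [4, 11, 26, 41, 23, 20, 6, 42, 43, 27, 54, 60, 32]
  26 vs smaller child 6 at index 6, swap → [4, 11, 6, 41, 23, 20, 26, 42, 43, 27, 54, 60, 32]
extract-min #2 returns 4:
  remove root 4; move last element 32 to root → [32, 11, 6, 41, 23, 20, 26, 42, 43, 27, 54, 60]
  32 vs smaller child 6 at index 2, swap → [6, 11, 32, 41, 23, 20, 26, 42, 43, 27, 54, 60]
  32 vs smaller child 20 at index 5, swap → [6, 11, 20, 41, 23, 32, 26, 42, 43, 27, 54, 60]
extract-min #3 returns 6:
  remove root 6; move last element 60 to root → [60, 11, 20, 41, 23, 32, 26, 42, 43, 27, 54]
  60 vs smaller child 11 at index 1, swap → [11, 60, 20, 41, 23, 32, 26, 42, 43, 27, 54]
  60 vs smaller child 23 at index 4, swap → [11, 23, 20, 41, 60, 32, 26, 42, 43, 27, 54]
  60 vs smaller child 27 at index 9, swap → [11, 23, 20, 41, 27, 32, 26, 42, 43, 60, 54]
extract-min #4 returns 11:
  remove root 11; move last element 54 to root → [54, 23, 20, 41, 27, 32, 26, 42, 43, 60]
  54 vs smaller child 20 at index 2, swap → [20, 23, 54, 41, 27, 32, 26, 42, 43, 60]
  54 vs smaller child 26 at index 6, swap → [20, 23, 26, 41, 27, 32, 54, 42, 43, 60]
extract-min #5 returns 20:
  remove root 20; move last element 60 to root → [60, 23, 26, 41, 27, 32, 54, 42, 43]
  60 vs smaller child 23 at index 1, swap → [23, 60, 26, 41, 27, 32, 54, 42, 43]
  60 vs smaller child 27 at index 4, swap → [23, 27, 26, 41, 60, 32, 54, 42, 43]

[23, 27, 26, 41, 60, 32, 54, 42, 43]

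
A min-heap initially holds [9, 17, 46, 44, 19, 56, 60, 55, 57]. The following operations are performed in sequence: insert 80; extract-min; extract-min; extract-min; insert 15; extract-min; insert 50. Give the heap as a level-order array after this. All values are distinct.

[44, 50, 46, 55, 80, 56, 60, 57]

insert 80:
  append 80 at index 9 → [9, 17, 46, 44, 19, 56, 60, 55, 57, 80] (no swap needed)
extract-min → returns 9:
  remove root 9; move last element 80 to root → [80, 17, 46, 44, 19, 56, 60, 55, 57]
  80 vs smaller child 17 at index 1, swap → [17, 80, 46, 44, 19, 56, 60, 55, 57]
  80 vs smaller child 19 at index 4, swap → [17, 19, 46, 44, 80, 56, 60, 55, 57]
extract-min → returns 17:
  remove root 17; move last element 57 to root → [57, 19, 46, 44, 80, 56, 60, 55]
  57 vs smaller child 19 at index 1, swap → [19, 57, 46, 44, 80, 56, 60, 55]
  57 vs smaller child 44 at index 3, swap → [19, 44, 46, 57, 80, 56, 60, 55]
  57 vs only child 55 at index 7, swap → [19, 44, 46, 55, 80, 56, 60, 57]
extract-min → returns 19:
  remove root 19; move last element 57 to root → [57, 44, 46, 55, 80, 56, 60]
  57 vs smaller child 44 at index 1, swap → [44, 57, 46, 55, 80, 56, 60]
  57 vs smaller child 55 at index 3, swap → [44, 55, 46, 57, 80, 56, 60]
insert 15:
  append 15 at index 7 → [44, 55, 46, 57, 80, 56, 60, 15]
  15 < parent 57 at index 3, swap → [44, 55, 46, 15, 80, 56, 60, 57]
  15 < parent 55 at index 1, swap → [44, 15, 46, 55, 80, 56, 60, 57]
  15 < parent 44 at index 0, swap → [15, 44, 46, 55, 80, 56, 60, 57]
extract-min → returns 15:
  remove root 15; move last element 57 to root → [57, 44, 46, 55, 80, 56, 60]
  57 vs smaller child 44 at index 1, swap → [44, 57, 46, 55, 80, 56, 60]
  57 vs smaller child 55 at index 3, swap → [44, 55, 46, 57, 80, 56, 60]
insert 50:
  append 50 at index 7 → [44, 55, 46, 57, 80, 56, 60, 50]
  50 < parent 57 at index 3, swap → [44, 55, 46, 50, 80, 56, 60, 57]
  50 < parent 55 at index 1, swap → [44, 50, 46, 55, 80, 56, 60, 57]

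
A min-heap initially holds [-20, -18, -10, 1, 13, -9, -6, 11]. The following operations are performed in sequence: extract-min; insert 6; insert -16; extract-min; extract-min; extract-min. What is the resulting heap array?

[-9, 1, -6, 6, 13, 11]

extract-min → returns -20:
  remove root -20; move last element 11 to root → [11, -18, -10, 1, 13, -9, -6]
  11 vs smaller child -18 at index 1, swap → [-18, 11, -10, 1, 13, -9, -6]
  11 vs smaller child 1 at index 3, swap → [-18, 1, -10, 11, 13, -9, -6]
insert 6:
  append 6 at index 7 → [-18, 1, -10, 11, 13, -9, -6, 6]
  6 < parent 11 at index 3, swap → [-18, 1, -10, 6, 13, -9, -6, 11]
insert -16:
  append -16 at index 8 → [-18, 1, -10, 6, 13, -9, -6, 11, -16]
  -16 < parent 6 at index 3, swap → [-18, 1, -10, -16, 13, -9, -6, 11, 6]
  -16 < parent 1 at index 1, swap → [-18, -16, -10, 1, 13, -9, -6, 11, 6]
extract-min → returns -18:
  remove root -18; move last element 6 to root → [6, -16, -10, 1, 13, -9, -6, 11]
  6 vs smaller child -16 at index 1, swap → [-16, 6, -10, 1, 13, -9, -6, 11]
  6 vs smaller child 1 at index 3, swap → [-16, 1, -10, 6, 13, -9, -6, 11]
extract-min → returns -16:
  remove root -16; move last element 11 to root → [11, 1, -10, 6, 13, -9, -6]
  11 vs smaller child -10 at index 2, swap → [-10, 1, 11, 6, 13, -9, -6]
  11 vs smaller child -9 at index 5, swap → [-10, 1, -9, 6, 13, 11, -6]
extract-min → returns -10:
  remove root -10; move last element -6 to root → [-6, 1, -9, 6, 13, 11]
  -6 vs smaller child -9 at index 2, swap → [-9, 1, -6, 6, 13, 11]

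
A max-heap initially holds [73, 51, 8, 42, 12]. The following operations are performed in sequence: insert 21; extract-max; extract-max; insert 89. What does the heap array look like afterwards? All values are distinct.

insert 21:
  append 21 at index 5 → [73, 51, 8, 42, 12, 21]
  21 > parent 8 at index 2, swap → [73, 51, 21, 42, 12, 8]
extract-max → returns 73:
  remove root 73; move last element 8 to root → [8, 51, 21, 42, 12]
  8 vs larger child 51 at index 1, swap → [51, 8, 21, 42, 12]
  8 vs larger child 42 at index 3, swap → [51, 42, 21, 8, 12]
extract-max → returns 51:
  remove root 51; move last element 12 to root → [12, 42, 21, 8]
  12 vs larger child 42 at index 1, swap → [42, 12, 21, 8]
insert 89:
  append 89 at index 4 → [42, 12, 21, 8, 89]
  89 > parent 12 at index 1, swap → [42, 89, 21, 8, 12]
  89 > parent 42 at index 0, swap → [89, 42, 21, 8, 12]

[89, 42, 21, 8, 12]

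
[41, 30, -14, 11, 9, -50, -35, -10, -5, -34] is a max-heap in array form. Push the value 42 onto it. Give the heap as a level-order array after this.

[42, 41, -14, 11, 30, -50, -35, -10, -5, -34, 9]

append 42 at index 10 → [41, 30, -14, 11, 9, -50, -35, -10, -5, -34, 42]
42 > parent 9 at index 4, swap → [41, 30, -14, 11, 42, -50, -35, -10, -5, -34, 9]
42 > parent 30 at index 1, swap → [41, 42, -14, 11, 30, -50, -35, -10, -5, -34, 9]
42 > parent 41 at index 0, swap → [42, 41, -14, 11, 30, -50, -35, -10, -5, -34, 9]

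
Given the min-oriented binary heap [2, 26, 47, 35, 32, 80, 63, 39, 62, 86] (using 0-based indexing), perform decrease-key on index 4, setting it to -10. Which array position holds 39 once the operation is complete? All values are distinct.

7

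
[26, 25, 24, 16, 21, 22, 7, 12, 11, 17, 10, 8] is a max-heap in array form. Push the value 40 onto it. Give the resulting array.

[40, 25, 26, 16, 21, 24, 7, 12, 11, 17, 10, 8, 22]

append 40 at index 12 → [26, 25, 24, 16, 21, 22, 7, 12, 11, 17, 10, 8, 40]
40 > parent 22 at index 5, swap → [26, 25, 24, 16, 21, 40, 7, 12, 11, 17, 10, 8, 22]
40 > parent 24 at index 2, swap → [26, 25, 40, 16, 21, 24, 7, 12, 11, 17, 10, 8, 22]
40 > parent 26 at index 0, swap → [40, 25, 26, 16, 21, 24, 7, 12, 11, 17, 10, 8, 22]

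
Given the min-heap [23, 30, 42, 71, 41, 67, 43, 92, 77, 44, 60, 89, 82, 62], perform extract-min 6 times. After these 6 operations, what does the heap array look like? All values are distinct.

[60, 62, 67, 71, 77, 82, 89, 92]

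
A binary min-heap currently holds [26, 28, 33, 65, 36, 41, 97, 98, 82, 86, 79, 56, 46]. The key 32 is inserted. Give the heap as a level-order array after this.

[26, 28, 32, 65, 36, 41, 33, 98, 82, 86, 79, 56, 46, 97]

append 32 at index 13 → [26, 28, 33, 65, 36, 41, 97, 98, 82, 86, 79, 56, 46, 32]
32 < parent 97 at index 6, swap → [26, 28, 33, 65, 36, 41, 32, 98, 82, 86, 79, 56, 46, 97]
32 < parent 33 at index 2, swap → [26, 28, 32, 65, 36, 41, 33, 98, 82, 86, 79, 56, 46, 97]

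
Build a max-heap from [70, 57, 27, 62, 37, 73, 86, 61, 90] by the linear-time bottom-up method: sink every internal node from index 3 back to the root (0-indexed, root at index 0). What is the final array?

sift down from index 3:
  62 vs larger child 90 at index 8, swap → [70, 57, 27, 90, 37, 73, 86, 61, 62]
sift down from index 2:
  27 vs larger child 86 at index 6, swap → [70, 57, 86, 90, 37, 73, 27, 61, 62]
sift down from index 1:
  57 vs larger child 90 at index 3, swap → [70, 90, 86, 57, 37, 73, 27, 61, 62]
  57 vs larger child 62 at index 8, swap → [70, 90, 86, 62, 37, 73, 27, 61, 57]
sift down from index 0:
  70 vs larger child 90 at index 1, swap → [90, 70, 86, 62, 37, 73, 27, 61, 57]

[90, 70, 86, 62, 37, 73, 27, 61, 57]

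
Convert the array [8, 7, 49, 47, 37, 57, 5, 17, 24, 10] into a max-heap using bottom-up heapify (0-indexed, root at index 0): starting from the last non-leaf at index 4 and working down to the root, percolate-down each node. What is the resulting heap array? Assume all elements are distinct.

sift down from index 4: already satisfies heap property
sift down from index 3: already satisfies heap property
sift down from index 2:
  49 vs larger child 57 at index 5, swap → [8, 7, 57, 47, 37, 49, 5, 17, 24, 10]
sift down from index 1:
  7 vs larger child 47 at index 3, swap → [8, 47, 57, 7, 37, 49, 5, 17, 24, 10]
  7 vs larger child 24 at index 8, swap → [8, 47, 57, 24, 37, 49, 5, 17, 7, 10]
sift down from index 0:
  8 vs larger child 57 at index 2, swap → [57, 47, 8, 24, 37, 49, 5, 17, 7, 10]
  8 vs larger child 49 at index 5, swap → [57, 47, 49, 24, 37, 8, 5, 17, 7, 10]

[57, 47, 49, 24, 37, 8, 5, 17, 7, 10]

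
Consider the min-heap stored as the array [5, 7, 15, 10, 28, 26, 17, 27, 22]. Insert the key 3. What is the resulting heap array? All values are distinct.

[3, 5, 15, 10, 7, 26, 17, 27, 22, 28]

append 3 at index 9 → [5, 7, 15, 10, 28, 26, 17, 27, 22, 3]
3 < parent 28 at index 4, swap → [5, 7, 15, 10, 3, 26, 17, 27, 22, 28]
3 < parent 7 at index 1, swap → [5, 3, 15, 10, 7, 26, 17, 27, 22, 28]
3 < parent 5 at index 0, swap → [3, 5, 15, 10, 7, 26, 17, 27, 22, 28]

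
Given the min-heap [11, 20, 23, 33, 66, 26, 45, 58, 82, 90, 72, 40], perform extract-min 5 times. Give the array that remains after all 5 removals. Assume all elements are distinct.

[40, 58, 45, 82, 66, 72, 90]

extract-min #1 returns 11:
  remove root 11; move last element 40 to root → [40, 20, 23, 33, 66, 26, 45, 58, 82, 90, 72]
  40 vs smaller child 20 at index 1, swap → [20, 40, 23, 33, 66, 26, 45, 58, 82, 90, 72]
  40 vs smaller child 33 at index 3, swap → [20, 33, 23, 40, 66, 26, 45, 58, 82, 90, 72]
extract-min #2 returns 20:
  remove root 20; move last element 72 to root → [72, 33, 23, 40, 66, 26, 45, 58, 82, 90]
  72 vs smaller child 23 at index 2, swap → [23, 33, 72, 40, 66, 26, 45, 58, 82, 90]
  72 vs smaller child 26 at index 5, swap → [23, 33, 26, 40, 66, 72, 45, 58, 82, 90]
extract-min #3 returns 23:
  remove root 23; move last element 90 to root → [90, 33, 26, 40, 66, 72, 45, 58, 82]
  90 vs smaller child 26 at index 2, swap → [26, 33, 90, 40, 66, 72, 45, 58, 82]
  90 vs smaller child 45 at index 6, swap → [26, 33, 45, 40, 66, 72, 90, 58, 82]
extract-min #4 returns 26:
  remove root 26; move last element 82 to root → [82, 33, 45, 40, 66, 72, 90, 58]
  82 vs smaller child 33 at index 1, swap → [33, 82, 45, 40, 66, 72, 90, 58]
  82 vs smaller child 40 at index 3, swap → [33, 40, 45, 82, 66, 72, 90, 58]
  82 vs only child 58 at index 7, swap → [33, 40, 45, 58, 66, 72, 90, 82]
extract-min #5 returns 33:
  remove root 33; move last element 82 to root → [82, 40, 45, 58, 66, 72, 90]
  82 vs smaller child 40 at index 1, swap → [40, 82, 45, 58, 66, 72, 90]
  82 vs smaller child 58 at index 3, swap → [40, 58, 45, 82, 66, 72, 90]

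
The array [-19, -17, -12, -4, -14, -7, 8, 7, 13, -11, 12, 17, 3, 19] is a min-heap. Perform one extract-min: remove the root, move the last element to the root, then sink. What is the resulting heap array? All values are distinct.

remove root -19; move last element 19 to root → [19, -17, -12, -4, -14, -7, 8, 7, 13, -11, 12, 17, 3]
19 vs smaller child -17 at index 1, swap → [-17, 19, -12, -4, -14, -7, 8, 7, 13, -11, 12, 17, 3]
19 vs smaller child -14 at index 4, swap → [-17, -14, -12, -4, 19, -7, 8, 7, 13, -11, 12, 17, 3]
19 vs smaller child -11 at index 9, swap → [-17, -14, -12, -4, -11, -7, 8, 7, 13, 19, 12, 17, 3]

[-17, -14, -12, -4, -11, -7, 8, 7, 13, 19, 12, 17, 3]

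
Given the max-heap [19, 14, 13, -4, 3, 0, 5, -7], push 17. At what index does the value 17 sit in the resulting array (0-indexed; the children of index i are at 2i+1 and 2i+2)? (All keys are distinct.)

1

append 17 at index 8 → [19, 14, 13, -4, 3, 0, 5, -7, 17]
17 > parent -4 at index 3, swap → [19, 14, 13, 17, 3, 0, 5, -7, -4]
17 > parent 14 at index 1, swap → [19, 17, 13, 14, 3, 0, 5, -7, -4]
resulting array: [19, 17, 13, 14, 3, 0, 5, -7, -4]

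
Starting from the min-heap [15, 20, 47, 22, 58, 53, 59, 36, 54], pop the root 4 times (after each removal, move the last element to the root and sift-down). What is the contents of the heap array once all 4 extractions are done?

[47, 54, 53, 59, 58]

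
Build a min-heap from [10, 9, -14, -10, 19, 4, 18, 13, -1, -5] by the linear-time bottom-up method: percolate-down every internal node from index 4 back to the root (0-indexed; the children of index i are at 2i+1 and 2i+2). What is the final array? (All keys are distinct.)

sift down from index 4:
  19 vs only child -5 at index 9, swap → [10, 9, -14, -10, -5, 4, 18, 13, -1, 19]
sift down from index 3: already satisfies heap property
sift down from index 2: already satisfies heap property
sift down from index 1:
  9 vs smaller child -10 at index 3, swap → [10, -10, -14, 9, -5, 4, 18, 13, -1, 19]
  9 vs smaller child -1 at index 8, swap → [10, -10, -14, -1, -5, 4, 18, 13, 9, 19]
sift down from index 0:
  10 vs smaller child -14 at index 2, swap → [-14, -10, 10, -1, -5, 4, 18, 13, 9, 19]
  10 vs smaller child 4 at index 5, swap → [-14, -10, 4, -1, -5, 10, 18, 13, 9, 19]

[-14, -10, 4, -1, -5, 10, 18, 13, 9, 19]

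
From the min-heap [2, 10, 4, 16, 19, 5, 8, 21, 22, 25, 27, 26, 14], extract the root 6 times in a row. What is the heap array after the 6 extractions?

extract-min #1 returns 2:
  remove root 2; move last element 14 to root → [14, 10, 4, 16, 19, 5, 8, 21, 22, 25, 27, 26]
  14 vs smaller child 4 at index 2, swap → [4, 10, 14, 16, 19, 5, 8, 21, 22, 25, 27, 26]
  14 vs smaller child 5 at index 5, swap → [4, 10, 5, 16, 19, 14, 8, 21, 22, 25, 27, 26]
extract-min #2 returns 4:
  remove root 4; move last element 26 to root → [26, 10, 5, 16, 19, 14, 8, 21, 22, 25, 27]
  26 vs smaller child 5 at index 2, swap → [5, 10, 26, 16, 19, 14, 8, 21, 22, 25, 27]
  26 vs smaller child 8 at index 6, swap → [5, 10, 8, 16, 19, 14, 26, 21, 22, 25, 27]
extract-min #3 returns 5:
  remove root 5; move last element 27 to root → [27, 10, 8, 16, 19, 14, 26, 21, 22, 25]
  27 vs smaller child 8 at index 2, swap → [8, 10, 27, 16, 19, 14, 26, 21, 22, 25]
  27 vs smaller child 14 at index 5, swap → [8, 10, 14, 16, 19, 27, 26, 21, 22, 25]
extract-min #4 returns 8:
  remove root 8; move last element 25 to root → [25, 10, 14, 16, 19, 27, 26, 21, 22]
  25 vs smaller child 10 at index 1, swap → [10, 25, 14, 16, 19, 27, 26, 21, 22]
  25 vs smaller child 16 at index 3, swap → [10, 16, 14, 25, 19, 27, 26, 21, 22]
  25 vs smaller child 21 at index 7, swap → [10, 16, 14, 21, 19, 27, 26, 25, 22]
extract-min #5 returns 10:
  remove root 10; move last element 22 to root → [22, 16, 14, 21, 19, 27, 26, 25]
  22 vs smaller child 14 at index 2, swap → [14, 16, 22, 21, 19, 27, 26, 25]
extract-min #6 returns 14:
  remove root 14; move last element 25 to root → [25, 16, 22, 21, 19, 27, 26]
  25 vs smaller child 16 at index 1, swap → [16, 25, 22, 21, 19, 27, 26]
  25 vs smaller child 19 at index 4, swap → [16, 19, 22, 21, 25, 27, 26]

[16, 19, 22, 21, 25, 27, 26]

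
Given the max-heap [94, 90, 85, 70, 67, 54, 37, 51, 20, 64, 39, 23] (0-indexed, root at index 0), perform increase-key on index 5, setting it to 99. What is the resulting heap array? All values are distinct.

set index 5 from 54 to 99 → [94, 90, 85, 70, 67, 99, 37, 51, 20, 64, 39, 23]
99 > parent 85 at index 2, swap → [94, 90, 99, 70, 67, 85, 37, 51, 20, 64, 39, 23]
99 > parent 94 at index 0, swap → [99, 90, 94, 70, 67, 85, 37, 51, 20, 64, 39, 23]

[99, 90, 94, 70, 67, 85, 37, 51, 20, 64, 39, 23]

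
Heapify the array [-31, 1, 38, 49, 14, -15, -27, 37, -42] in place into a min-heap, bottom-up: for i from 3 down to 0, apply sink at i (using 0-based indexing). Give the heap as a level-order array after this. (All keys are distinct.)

sift down from index 3:
  49 vs smaller child -42 at index 8, swap → [-31, 1, 38, -42, 14, -15, -27, 37, 49]
sift down from index 2:
  38 vs smaller child -27 at index 6, swap → [-31, 1, -27, -42, 14, -15, 38, 37, 49]
sift down from index 1:
  1 vs smaller child -42 at index 3, swap → [-31, -42, -27, 1, 14, -15, 38, 37, 49]
sift down from index 0:
  -31 vs smaller child -42 at index 1, swap → [-42, -31, -27, 1, 14, -15, 38, 37, 49]

[-42, -31, -27, 1, 14, -15, 38, 37, 49]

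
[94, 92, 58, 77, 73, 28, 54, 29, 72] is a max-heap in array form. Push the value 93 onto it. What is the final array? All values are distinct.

append 93 at index 9 → [94, 92, 58, 77, 73, 28, 54, 29, 72, 93]
93 > parent 73 at index 4, swap → [94, 92, 58, 77, 93, 28, 54, 29, 72, 73]
93 > parent 92 at index 1, swap → [94, 93, 58, 77, 92, 28, 54, 29, 72, 73]

[94, 93, 58, 77, 92, 28, 54, 29, 72, 73]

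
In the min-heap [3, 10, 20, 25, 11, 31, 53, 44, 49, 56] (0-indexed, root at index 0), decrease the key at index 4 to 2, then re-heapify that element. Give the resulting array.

[2, 3, 20, 25, 10, 31, 53, 44, 49, 56]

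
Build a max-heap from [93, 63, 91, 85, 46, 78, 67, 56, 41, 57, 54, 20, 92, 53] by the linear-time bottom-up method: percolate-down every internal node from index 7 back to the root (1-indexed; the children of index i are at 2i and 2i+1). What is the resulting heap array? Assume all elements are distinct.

sift down from index 7: already satisfies heap property
sift down from index 6:
  78 vs larger child 92 at index 13, swap → [93, 63, 91, 85, 46, 92, 67, 56, 41, 57, 54, 20, 78, 53]
sift down from index 5:
  46 vs larger child 57 at index 10, swap → [93, 63, 91, 85, 57, 92, 67, 56, 41, 46, 54, 20, 78, 53]
sift down from index 4: already satisfies heap property
sift down from index 3:
  91 vs larger child 92 at index 6, swap → [93, 63, 92, 85, 57, 91, 67, 56, 41, 46, 54, 20, 78, 53]
sift down from index 2:
  63 vs larger child 85 at index 4, swap → [93, 85, 92, 63, 57, 91, 67, 56, 41, 46, 54, 20, 78, 53]
sift down from index 1: already satisfies heap property

[93, 85, 92, 63, 57, 91, 67, 56, 41, 46, 54, 20, 78, 53]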